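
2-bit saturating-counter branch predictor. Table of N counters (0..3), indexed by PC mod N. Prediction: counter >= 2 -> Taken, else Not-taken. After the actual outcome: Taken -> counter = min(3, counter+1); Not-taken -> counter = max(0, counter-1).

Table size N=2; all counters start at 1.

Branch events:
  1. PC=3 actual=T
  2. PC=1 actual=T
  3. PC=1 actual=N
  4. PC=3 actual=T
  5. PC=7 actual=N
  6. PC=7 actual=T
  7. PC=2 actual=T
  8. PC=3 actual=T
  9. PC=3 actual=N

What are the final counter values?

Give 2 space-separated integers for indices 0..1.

Answer: 2 2

Derivation:
Ev 1: PC=3 idx=1 pred=N actual=T -> ctr[1]=2
Ev 2: PC=1 idx=1 pred=T actual=T -> ctr[1]=3
Ev 3: PC=1 idx=1 pred=T actual=N -> ctr[1]=2
Ev 4: PC=3 idx=1 pred=T actual=T -> ctr[1]=3
Ev 5: PC=7 idx=1 pred=T actual=N -> ctr[1]=2
Ev 6: PC=7 idx=1 pred=T actual=T -> ctr[1]=3
Ev 7: PC=2 idx=0 pred=N actual=T -> ctr[0]=2
Ev 8: PC=3 idx=1 pred=T actual=T -> ctr[1]=3
Ev 9: PC=3 idx=1 pred=T actual=N -> ctr[1]=2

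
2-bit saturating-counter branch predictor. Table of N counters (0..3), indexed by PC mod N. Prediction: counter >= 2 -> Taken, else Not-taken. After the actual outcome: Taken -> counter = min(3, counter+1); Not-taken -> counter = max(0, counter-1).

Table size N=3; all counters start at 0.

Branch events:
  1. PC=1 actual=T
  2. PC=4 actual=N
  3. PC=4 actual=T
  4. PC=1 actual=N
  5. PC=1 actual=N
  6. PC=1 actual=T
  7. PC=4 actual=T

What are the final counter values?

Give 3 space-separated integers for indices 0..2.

Answer: 0 2 0

Derivation:
Ev 1: PC=1 idx=1 pred=N actual=T -> ctr[1]=1
Ev 2: PC=4 idx=1 pred=N actual=N -> ctr[1]=0
Ev 3: PC=4 idx=1 pred=N actual=T -> ctr[1]=1
Ev 4: PC=1 idx=1 pred=N actual=N -> ctr[1]=0
Ev 5: PC=1 idx=1 pred=N actual=N -> ctr[1]=0
Ev 6: PC=1 idx=1 pred=N actual=T -> ctr[1]=1
Ev 7: PC=4 idx=1 pred=N actual=T -> ctr[1]=2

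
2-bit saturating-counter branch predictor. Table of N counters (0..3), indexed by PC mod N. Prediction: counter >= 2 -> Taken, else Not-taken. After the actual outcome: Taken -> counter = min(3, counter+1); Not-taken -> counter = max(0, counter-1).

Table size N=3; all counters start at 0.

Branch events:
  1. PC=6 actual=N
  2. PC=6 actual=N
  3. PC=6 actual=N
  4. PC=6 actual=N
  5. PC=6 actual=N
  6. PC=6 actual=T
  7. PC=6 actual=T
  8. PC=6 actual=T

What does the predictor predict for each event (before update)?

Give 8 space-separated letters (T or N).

Answer: N N N N N N N T

Derivation:
Ev 1: PC=6 idx=0 pred=N actual=N -> ctr[0]=0
Ev 2: PC=6 idx=0 pred=N actual=N -> ctr[0]=0
Ev 3: PC=6 idx=0 pred=N actual=N -> ctr[0]=0
Ev 4: PC=6 idx=0 pred=N actual=N -> ctr[0]=0
Ev 5: PC=6 idx=0 pred=N actual=N -> ctr[0]=0
Ev 6: PC=6 idx=0 pred=N actual=T -> ctr[0]=1
Ev 7: PC=6 idx=0 pred=N actual=T -> ctr[0]=2
Ev 8: PC=6 idx=0 pred=T actual=T -> ctr[0]=3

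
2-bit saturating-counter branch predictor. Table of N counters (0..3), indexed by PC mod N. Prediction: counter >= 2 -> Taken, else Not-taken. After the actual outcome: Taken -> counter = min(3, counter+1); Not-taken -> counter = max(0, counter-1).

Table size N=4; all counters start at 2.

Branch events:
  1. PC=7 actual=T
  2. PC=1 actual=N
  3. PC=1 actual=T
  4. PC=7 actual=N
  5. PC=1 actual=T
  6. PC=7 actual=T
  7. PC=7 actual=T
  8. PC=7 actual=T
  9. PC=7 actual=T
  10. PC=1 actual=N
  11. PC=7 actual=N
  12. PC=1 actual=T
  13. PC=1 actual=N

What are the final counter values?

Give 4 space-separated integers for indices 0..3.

Ev 1: PC=7 idx=3 pred=T actual=T -> ctr[3]=3
Ev 2: PC=1 idx=1 pred=T actual=N -> ctr[1]=1
Ev 3: PC=1 idx=1 pred=N actual=T -> ctr[1]=2
Ev 4: PC=7 idx=3 pred=T actual=N -> ctr[3]=2
Ev 5: PC=1 idx=1 pred=T actual=T -> ctr[1]=3
Ev 6: PC=7 idx=3 pred=T actual=T -> ctr[3]=3
Ev 7: PC=7 idx=3 pred=T actual=T -> ctr[3]=3
Ev 8: PC=7 idx=3 pred=T actual=T -> ctr[3]=3
Ev 9: PC=7 idx=3 pred=T actual=T -> ctr[3]=3
Ev 10: PC=1 idx=1 pred=T actual=N -> ctr[1]=2
Ev 11: PC=7 idx=3 pred=T actual=N -> ctr[3]=2
Ev 12: PC=1 idx=1 pred=T actual=T -> ctr[1]=3
Ev 13: PC=1 idx=1 pred=T actual=N -> ctr[1]=2

Answer: 2 2 2 2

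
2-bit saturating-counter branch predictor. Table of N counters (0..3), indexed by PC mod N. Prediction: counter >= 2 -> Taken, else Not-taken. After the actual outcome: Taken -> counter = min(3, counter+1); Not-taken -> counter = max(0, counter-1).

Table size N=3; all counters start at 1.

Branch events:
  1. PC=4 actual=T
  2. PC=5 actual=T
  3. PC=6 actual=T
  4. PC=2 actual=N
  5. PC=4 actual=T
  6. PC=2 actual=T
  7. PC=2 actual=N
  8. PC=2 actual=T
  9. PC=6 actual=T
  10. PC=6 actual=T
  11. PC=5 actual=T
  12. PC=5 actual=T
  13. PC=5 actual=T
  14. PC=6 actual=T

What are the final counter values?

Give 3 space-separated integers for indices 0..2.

Ev 1: PC=4 idx=1 pred=N actual=T -> ctr[1]=2
Ev 2: PC=5 idx=2 pred=N actual=T -> ctr[2]=2
Ev 3: PC=6 idx=0 pred=N actual=T -> ctr[0]=2
Ev 4: PC=2 idx=2 pred=T actual=N -> ctr[2]=1
Ev 5: PC=4 idx=1 pred=T actual=T -> ctr[1]=3
Ev 6: PC=2 idx=2 pred=N actual=T -> ctr[2]=2
Ev 7: PC=2 idx=2 pred=T actual=N -> ctr[2]=1
Ev 8: PC=2 idx=2 pred=N actual=T -> ctr[2]=2
Ev 9: PC=6 idx=0 pred=T actual=T -> ctr[0]=3
Ev 10: PC=6 idx=0 pred=T actual=T -> ctr[0]=3
Ev 11: PC=5 idx=2 pred=T actual=T -> ctr[2]=3
Ev 12: PC=5 idx=2 pred=T actual=T -> ctr[2]=3
Ev 13: PC=5 idx=2 pred=T actual=T -> ctr[2]=3
Ev 14: PC=6 idx=0 pred=T actual=T -> ctr[0]=3

Answer: 3 3 3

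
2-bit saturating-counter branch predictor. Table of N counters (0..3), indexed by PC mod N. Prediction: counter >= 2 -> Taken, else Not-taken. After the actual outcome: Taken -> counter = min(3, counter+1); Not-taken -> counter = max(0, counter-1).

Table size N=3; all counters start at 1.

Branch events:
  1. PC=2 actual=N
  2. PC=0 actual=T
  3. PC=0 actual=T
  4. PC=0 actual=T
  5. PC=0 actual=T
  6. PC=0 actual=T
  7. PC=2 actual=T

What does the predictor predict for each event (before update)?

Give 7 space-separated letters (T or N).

Answer: N N T T T T N

Derivation:
Ev 1: PC=2 idx=2 pred=N actual=N -> ctr[2]=0
Ev 2: PC=0 idx=0 pred=N actual=T -> ctr[0]=2
Ev 3: PC=0 idx=0 pred=T actual=T -> ctr[0]=3
Ev 4: PC=0 idx=0 pred=T actual=T -> ctr[0]=3
Ev 5: PC=0 idx=0 pred=T actual=T -> ctr[0]=3
Ev 6: PC=0 idx=0 pred=T actual=T -> ctr[0]=3
Ev 7: PC=2 idx=2 pred=N actual=T -> ctr[2]=1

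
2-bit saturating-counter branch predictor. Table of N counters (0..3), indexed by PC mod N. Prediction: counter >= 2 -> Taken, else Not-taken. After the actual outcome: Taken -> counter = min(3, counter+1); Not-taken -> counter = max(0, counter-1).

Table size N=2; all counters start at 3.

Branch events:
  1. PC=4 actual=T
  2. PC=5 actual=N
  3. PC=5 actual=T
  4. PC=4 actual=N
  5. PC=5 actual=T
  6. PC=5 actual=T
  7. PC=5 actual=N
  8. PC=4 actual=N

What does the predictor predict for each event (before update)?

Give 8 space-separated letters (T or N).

Answer: T T T T T T T T

Derivation:
Ev 1: PC=4 idx=0 pred=T actual=T -> ctr[0]=3
Ev 2: PC=5 idx=1 pred=T actual=N -> ctr[1]=2
Ev 3: PC=5 idx=1 pred=T actual=T -> ctr[1]=3
Ev 4: PC=4 idx=0 pred=T actual=N -> ctr[0]=2
Ev 5: PC=5 idx=1 pred=T actual=T -> ctr[1]=3
Ev 6: PC=5 idx=1 pred=T actual=T -> ctr[1]=3
Ev 7: PC=5 idx=1 pred=T actual=N -> ctr[1]=2
Ev 8: PC=4 idx=0 pred=T actual=N -> ctr[0]=1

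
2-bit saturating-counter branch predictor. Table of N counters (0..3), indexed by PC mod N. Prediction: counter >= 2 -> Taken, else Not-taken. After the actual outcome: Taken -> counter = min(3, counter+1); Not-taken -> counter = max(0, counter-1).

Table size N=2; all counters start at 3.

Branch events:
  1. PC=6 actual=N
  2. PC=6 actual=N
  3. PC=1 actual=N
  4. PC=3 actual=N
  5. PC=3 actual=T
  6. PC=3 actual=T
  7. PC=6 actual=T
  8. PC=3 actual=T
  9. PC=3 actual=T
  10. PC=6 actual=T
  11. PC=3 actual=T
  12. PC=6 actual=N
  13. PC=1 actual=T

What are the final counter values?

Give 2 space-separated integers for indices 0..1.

Ev 1: PC=6 idx=0 pred=T actual=N -> ctr[0]=2
Ev 2: PC=6 idx=0 pred=T actual=N -> ctr[0]=1
Ev 3: PC=1 idx=1 pred=T actual=N -> ctr[1]=2
Ev 4: PC=3 idx=1 pred=T actual=N -> ctr[1]=1
Ev 5: PC=3 idx=1 pred=N actual=T -> ctr[1]=2
Ev 6: PC=3 idx=1 pred=T actual=T -> ctr[1]=3
Ev 7: PC=6 idx=0 pred=N actual=T -> ctr[0]=2
Ev 8: PC=3 idx=1 pred=T actual=T -> ctr[1]=3
Ev 9: PC=3 idx=1 pred=T actual=T -> ctr[1]=3
Ev 10: PC=6 idx=0 pred=T actual=T -> ctr[0]=3
Ev 11: PC=3 idx=1 pred=T actual=T -> ctr[1]=3
Ev 12: PC=6 idx=0 pred=T actual=N -> ctr[0]=2
Ev 13: PC=1 idx=1 pred=T actual=T -> ctr[1]=3

Answer: 2 3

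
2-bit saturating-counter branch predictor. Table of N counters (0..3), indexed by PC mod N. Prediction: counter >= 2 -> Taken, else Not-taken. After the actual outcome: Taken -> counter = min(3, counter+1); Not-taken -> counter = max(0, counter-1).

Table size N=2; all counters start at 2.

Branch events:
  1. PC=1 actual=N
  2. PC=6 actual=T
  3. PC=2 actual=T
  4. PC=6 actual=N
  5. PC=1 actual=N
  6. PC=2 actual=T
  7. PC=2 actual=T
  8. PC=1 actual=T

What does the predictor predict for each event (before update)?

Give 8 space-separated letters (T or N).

Ev 1: PC=1 idx=1 pred=T actual=N -> ctr[1]=1
Ev 2: PC=6 idx=0 pred=T actual=T -> ctr[0]=3
Ev 3: PC=2 idx=0 pred=T actual=T -> ctr[0]=3
Ev 4: PC=6 idx=0 pred=T actual=N -> ctr[0]=2
Ev 5: PC=1 idx=1 pred=N actual=N -> ctr[1]=0
Ev 6: PC=2 idx=0 pred=T actual=T -> ctr[0]=3
Ev 7: PC=2 idx=0 pred=T actual=T -> ctr[0]=3
Ev 8: PC=1 idx=1 pred=N actual=T -> ctr[1]=1

Answer: T T T T N T T N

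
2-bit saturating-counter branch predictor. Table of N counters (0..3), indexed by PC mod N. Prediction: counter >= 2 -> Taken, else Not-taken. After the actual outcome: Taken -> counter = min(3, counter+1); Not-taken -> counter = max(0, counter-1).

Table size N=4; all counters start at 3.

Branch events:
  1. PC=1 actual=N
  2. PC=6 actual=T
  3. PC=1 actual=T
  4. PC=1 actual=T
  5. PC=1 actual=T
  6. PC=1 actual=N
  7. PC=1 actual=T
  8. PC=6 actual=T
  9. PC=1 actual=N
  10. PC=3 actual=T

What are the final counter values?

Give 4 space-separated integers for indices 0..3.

Answer: 3 2 3 3

Derivation:
Ev 1: PC=1 idx=1 pred=T actual=N -> ctr[1]=2
Ev 2: PC=6 idx=2 pred=T actual=T -> ctr[2]=3
Ev 3: PC=1 idx=1 pred=T actual=T -> ctr[1]=3
Ev 4: PC=1 idx=1 pred=T actual=T -> ctr[1]=3
Ev 5: PC=1 idx=1 pred=T actual=T -> ctr[1]=3
Ev 6: PC=1 idx=1 pred=T actual=N -> ctr[1]=2
Ev 7: PC=1 idx=1 pred=T actual=T -> ctr[1]=3
Ev 8: PC=6 idx=2 pred=T actual=T -> ctr[2]=3
Ev 9: PC=1 idx=1 pred=T actual=N -> ctr[1]=2
Ev 10: PC=3 idx=3 pred=T actual=T -> ctr[3]=3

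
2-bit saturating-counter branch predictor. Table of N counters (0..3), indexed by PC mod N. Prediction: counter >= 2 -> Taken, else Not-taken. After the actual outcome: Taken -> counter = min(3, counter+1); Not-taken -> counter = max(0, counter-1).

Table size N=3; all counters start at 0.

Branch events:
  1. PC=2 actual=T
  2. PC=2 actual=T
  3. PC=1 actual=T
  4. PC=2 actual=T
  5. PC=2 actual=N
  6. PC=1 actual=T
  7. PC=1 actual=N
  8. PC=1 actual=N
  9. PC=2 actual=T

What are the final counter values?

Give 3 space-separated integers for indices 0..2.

Answer: 0 0 3

Derivation:
Ev 1: PC=2 idx=2 pred=N actual=T -> ctr[2]=1
Ev 2: PC=2 idx=2 pred=N actual=T -> ctr[2]=2
Ev 3: PC=1 idx=1 pred=N actual=T -> ctr[1]=1
Ev 4: PC=2 idx=2 pred=T actual=T -> ctr[2]=3
Ev 5: PC=2 idx=2 pred=T actual=N -> ctr[2]=2
Ev 6: PC=1 idx=1 pred=N actual=T -> ctr[1]=2
Ev 7: PC=1 idx=1 pred=T actual=N -> ctr[1]=1
Ev 8: PC=1 idx=1 pred=N actual=N -> ctr[1]=0
Ev 9: PC=2 idx=2 pred=T actual=T -> ctr[2]=3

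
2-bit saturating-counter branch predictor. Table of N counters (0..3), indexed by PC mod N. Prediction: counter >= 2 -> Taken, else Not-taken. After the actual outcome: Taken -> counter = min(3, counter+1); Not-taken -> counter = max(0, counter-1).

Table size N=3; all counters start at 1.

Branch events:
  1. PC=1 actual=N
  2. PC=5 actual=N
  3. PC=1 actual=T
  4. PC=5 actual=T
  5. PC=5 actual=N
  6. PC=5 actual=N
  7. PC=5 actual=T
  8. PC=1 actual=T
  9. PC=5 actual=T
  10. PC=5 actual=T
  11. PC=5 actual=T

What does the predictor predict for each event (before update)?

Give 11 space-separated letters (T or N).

Ev 1: PC=1 idx=1 pred=N actual=N -> ctr[1]=0
Ev 2: PC=5 idx=2 pred=N actual=N -> ctr[2]=0
Ev 3: PC=1 idx=1 pred=N actual=T -> ctr[1]=1
Ev 4: PC=5 idx=2 pred=N actual=T -> ctr[2]=1
Ev 5: PC=5 idx=2 pred=N actual=N -> ctr[2]=0
Ev 6: PC=5 idx=2 pred=N actual=N -> ctr[2]=0
Ev 7: PC=5 idx=2 pred=N actual=T -> ctr[2]=1
Ev 8: PC=1 idx=1 pred=N actual=T -> ctr[1]=2
Ev 9: PC=5 idx=2 pred=N actual=T -> ctr[2]=2
Ev 10: PC=5 idx=2 pred=T actual=T -> ctr[2]=3
Ev 11: PC=5 idx=2 pred=T actual=T -> ctr[2]=3

Answer: N N N N N N N N N T T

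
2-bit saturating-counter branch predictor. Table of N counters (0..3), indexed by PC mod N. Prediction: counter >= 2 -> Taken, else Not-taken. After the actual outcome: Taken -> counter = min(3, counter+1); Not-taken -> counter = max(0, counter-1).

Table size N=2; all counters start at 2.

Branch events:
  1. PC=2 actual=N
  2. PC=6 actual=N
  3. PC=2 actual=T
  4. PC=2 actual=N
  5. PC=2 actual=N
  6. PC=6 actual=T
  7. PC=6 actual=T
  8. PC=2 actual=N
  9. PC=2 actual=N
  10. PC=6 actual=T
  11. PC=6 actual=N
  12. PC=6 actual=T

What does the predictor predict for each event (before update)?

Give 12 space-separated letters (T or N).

Answer: T N N N N N N T N N N N

Derivation:
Ev 1: PC=2 idx=0 pred=T actual=N -> ctr[0]=1
Ev 2: PC=6 idx=0 pred=N actual=N -> ctr[0]=0
Ev 3: PC=2 idx=0 pred=N actual=T -> ctr[0]=1
Ev 4: PC=2 idx=0 pred=N actual=N -> ctr[0]=0
Ev 5: PC=2 idx=0 pred=N actual=N -> ctr[0]=0
Ev 6: PC=6 idx=0 pred=N actual=T -> ctr[0]=1
Ev 7: PC=6 idx=0 pred=N actual=T -> ctr[0]=2
Ev 8: PC=2 idx=0 pred=T actual=N -> ctr[0]=1
Ev 9: PC=2 idx=0 pred=N actual=N -> ctr[0]=0
Ev 10: PC=6 idx=0 pred=N actual=T -> ctr[0]=1
Ev 11: PC=6 idx=0 pred=N actual=N -> ctr[0]=0
Ev 12: PC=6 idx=0 pred=N actual=T -> ctr[0]=1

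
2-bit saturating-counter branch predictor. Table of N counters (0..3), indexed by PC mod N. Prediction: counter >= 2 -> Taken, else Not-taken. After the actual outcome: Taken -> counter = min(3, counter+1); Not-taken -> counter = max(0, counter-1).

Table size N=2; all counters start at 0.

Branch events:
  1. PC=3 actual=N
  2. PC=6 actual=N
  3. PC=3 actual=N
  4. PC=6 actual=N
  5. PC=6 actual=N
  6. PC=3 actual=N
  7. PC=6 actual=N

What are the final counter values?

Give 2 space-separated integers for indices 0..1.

Answer: 0 0

Derivation:
Ev 1: PC=3 idx=1 pred=N actual=N -> ctr[1]=0
Ev 2: PC=6 idx=0 pred=N actual=N -> ctr[0]=0
Ev 3: PC=3 idx=1 pred=N actual=N -> ctr[1]=0
Ev 4: PC=6 idx=0 pred=N actual=N -> ctr[0]=0
Ev 5: PC=6 idx=0 pred=N actual=N -> ctr[0]=0
Ev 6: PC=3 idx=1 pred=N actual=N -> ctr[1]=0
Ev 7: PC=6 idx=0 pred=N actual=N -> ctr[0]=0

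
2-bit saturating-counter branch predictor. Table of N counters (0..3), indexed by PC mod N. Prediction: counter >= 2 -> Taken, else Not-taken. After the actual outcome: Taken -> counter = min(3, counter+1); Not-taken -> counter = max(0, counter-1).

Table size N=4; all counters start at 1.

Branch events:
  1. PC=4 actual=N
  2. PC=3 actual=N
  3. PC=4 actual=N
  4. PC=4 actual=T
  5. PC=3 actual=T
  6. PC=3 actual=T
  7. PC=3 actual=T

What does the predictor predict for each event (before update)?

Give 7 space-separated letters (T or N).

Ev 1: PC=4 idx=0 pred=N actual=N -> ctr[0]=0
Ev 2: PC=3 idx=3 pred=N actual=N -> ctr[3]=0
Ev 3: PC=4 idx=0 pred=N actual=N -> ctr[0]=0
Ev 4: PC=4 idx=0 pred=N actual=T -> ctr[0]=1
Ev 5: PC=3 idx=3 pred=N actual=T -> ctr[3]=1
Ev 6: PC=3 idx=3 pred=N actual=T -> ctr[3]=2
Ev 7: PC=3 idx=3 pred=T actual=T -> ctr[3]=3

Answer: N N N N N N T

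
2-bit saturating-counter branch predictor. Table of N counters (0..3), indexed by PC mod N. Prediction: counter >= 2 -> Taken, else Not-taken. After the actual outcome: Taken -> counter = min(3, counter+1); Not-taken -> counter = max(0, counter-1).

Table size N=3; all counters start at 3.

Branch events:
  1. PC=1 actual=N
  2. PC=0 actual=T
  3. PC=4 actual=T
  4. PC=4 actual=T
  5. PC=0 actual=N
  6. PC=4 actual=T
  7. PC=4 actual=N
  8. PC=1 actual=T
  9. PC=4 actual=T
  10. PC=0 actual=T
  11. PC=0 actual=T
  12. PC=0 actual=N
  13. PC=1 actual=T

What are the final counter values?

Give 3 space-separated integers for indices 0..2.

Answer: 2 3 3

Derivation:
Ev 1: PC=1 idx=1 pred=T actual=N -> ctr[1]=2
Ev 2: PC=0 idx=0 pred=T actual=T -> ctr[0]=3
Ev 3: PC=4 idx=1 pred=T actual=T -> ctr[1]=3
Ev 4: PC=4 idx=1 pred=T actual=T -> ctr[1]=3
Ev 5: PC=0 idx=0 pred=T actual=N -> ctr[0]=2
Ev 6: PC=4 idx=1 pred=T actual=T -> ctr[1]=3
Ev 7: PC=4 idx=1 pred=T actual=N -> ctr[1]=2
Ev 8: PC=1 idx=1 pred=T actual=T -> ctr[1]=3
Ev 9: PC=4 idx=1 pred=T actual=T -> ctr[1]=3
Ev 10: PC=0 idx=0 pred=T actual=T -> ctr[0]=3
Ev 11: PC=0 idx=0 pred=T actual=T -> ctr[0]=3
Ev 12: PC=0 idx=0 pred=T actual=N -> ctr[0]=2
Ev 13: PC=1 idx=1 pred=T actual=T -> ctr[1]=3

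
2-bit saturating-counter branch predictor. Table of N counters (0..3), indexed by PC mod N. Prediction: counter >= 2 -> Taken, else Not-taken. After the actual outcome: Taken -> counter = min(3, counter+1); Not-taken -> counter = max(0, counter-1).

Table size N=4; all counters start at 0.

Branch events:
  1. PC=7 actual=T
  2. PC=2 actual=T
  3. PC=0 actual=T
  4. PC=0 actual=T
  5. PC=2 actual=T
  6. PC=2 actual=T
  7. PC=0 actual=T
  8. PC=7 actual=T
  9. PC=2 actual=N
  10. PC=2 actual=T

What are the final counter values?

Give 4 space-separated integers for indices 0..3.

Ev 1: PC=7 idx=3 pred=N actual=T -> ctr[3]=1
Ev 2: PC=2 idx=2 pred=N actual=T -> ctr[2]=1
Ev 3: PC=0 idx=0 pred=N actual=T -> ctr[0]=1
Ev 4: PC=0 idx=0 pred=N actual=T -> ctr[0]=2
Ev 5: PC=2 idx=2 pred=N actual=T -> ctr[2]=2
Ev 6: PC=2 idx=2 pred=T actual=T -> ctr[2]=3
Ev 7: PC=0 idx=0 pred=T actual=T -> ctr[0]=3
Ev 8: PC=7 idx=3 pred=N actual=T -> ctr[3]=2
Ev 9: PC=2 idx=2 pred=T actual=N -> ctr[2]=2
Ev 10: PC=2 idx=2 pred=T actual=T -> ctr[2]=3

Answer: 3 0 3 2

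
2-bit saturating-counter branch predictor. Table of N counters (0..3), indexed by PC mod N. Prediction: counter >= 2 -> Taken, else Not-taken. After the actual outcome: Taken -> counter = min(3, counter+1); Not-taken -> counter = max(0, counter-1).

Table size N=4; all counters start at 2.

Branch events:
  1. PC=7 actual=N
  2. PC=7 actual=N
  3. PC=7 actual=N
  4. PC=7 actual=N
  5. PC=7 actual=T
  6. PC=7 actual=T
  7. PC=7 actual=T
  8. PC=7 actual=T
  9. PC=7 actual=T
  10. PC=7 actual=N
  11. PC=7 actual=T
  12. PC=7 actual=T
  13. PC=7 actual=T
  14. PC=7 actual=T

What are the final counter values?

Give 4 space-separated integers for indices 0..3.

Answer: 2 2 2 3

Derivation:
Ev 1: PC=7 idx=3 pred=T actual=N -> ctr[3]=1
Ev 2: PC=7 idx=3 pred=N actual=N -> ctr[3]=0
Ev 3: PC=7 idx=3 pred=N actual=N -> ctr[3]=0
Ev 4: PC=7 idx=3 pred=N actual=N -> ctr[3]=0
Ev 5: PC=7 idx=3 pred=N actual=T -> ctr[3]=1
Ev 6: PC=7 idx=3 pred=N actual=T -> ctr[3]=2
Ev 7: PC=7 idx=3 pred=T actual=T -> ctr[3]=3
Ev 8: PC=7 idx=3 pred=T actual=T -> ctr[3]=3
Ev 9: PC=7 idx=3 pred=T actual=T -> ctr[3]=3
Ev 10: PC=7 idx=3 pred=T actual=N -> ctr[3]=2
Ev 11: PC=7 idx=3 pred=T actual=T -> ctr[3]=3
Ev 12: PC=7 idx=3 pred=T actual=T -> ctr[3]=3
Ev 13: PC=7 idx=3 pred=T actual=T -> ctr[3]=3
Ev 14: PC=7 idx=3 pred=T actual=T -> ctr[3]=3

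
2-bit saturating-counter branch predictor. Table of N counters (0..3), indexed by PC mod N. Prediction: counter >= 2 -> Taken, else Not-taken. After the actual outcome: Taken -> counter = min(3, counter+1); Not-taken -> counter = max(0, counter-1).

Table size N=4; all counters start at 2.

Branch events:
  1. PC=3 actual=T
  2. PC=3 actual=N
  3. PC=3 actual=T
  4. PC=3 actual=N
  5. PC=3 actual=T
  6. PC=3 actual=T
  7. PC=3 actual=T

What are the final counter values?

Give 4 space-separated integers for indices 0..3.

Answer: 2 2 2 3

Derivation:
Ev 1: PC=3 idx=3 pred=T actual=T -> ctr[3]=3
Ev 2: PC=3 idx=3 pred=T actual=N -> ctr[3]=2
Ev 3: PC=3 idx=3 pred=T actual=T -> ctr[3]=3
Ev 4: PC=3 idx=3 pred=T actual=N -> ctr[3]=2
Ev 5: PC=3 idx=3 pred=T actual=T -> ctr[3]=3
Ev 6: PC=3 idx=3 pred=T actual=T -> ctr[3]=3
Ev 7: PC=3 idx=3 pred=T actual=T -> ctr[3]=3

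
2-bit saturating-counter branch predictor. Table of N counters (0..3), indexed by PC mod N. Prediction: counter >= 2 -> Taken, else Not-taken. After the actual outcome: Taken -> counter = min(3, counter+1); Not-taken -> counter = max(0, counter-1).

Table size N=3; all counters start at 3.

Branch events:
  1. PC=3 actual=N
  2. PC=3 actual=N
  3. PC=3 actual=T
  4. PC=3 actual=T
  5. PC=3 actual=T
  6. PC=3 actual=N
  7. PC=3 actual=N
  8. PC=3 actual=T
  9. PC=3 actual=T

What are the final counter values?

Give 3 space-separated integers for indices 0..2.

Answer: 3 3 3

Derivation:
Ev 1: PC=3 idx=0 pred=T actual=N -> ctr[0]=2
Ev 2: PC=3 idx=0 pred=T actual=N -> ctr[0]=1
Ev 3: PC=3 idx=0 pred=N actual=T -> ctr[0]=2
Ev 4: PC=3 idx=0 pred=T actual=T -> ctr[0]=3
Ev 5: PC=3 idx=0 pred=T actual=T -> ctr[0]=3
Ev 6: PC=3 idx=0 pred=T actual=N -> ctr[0]=2
Ev 7: PC=3 idx=0 pred=T actual=N -> ctr[0]=1
Ev 8: PC=3 idx=0 pred=N actual=T -> ctr[0]=2
Ev 9: PC=3 idx=0 pred=T actual=T -> ctr[0]=3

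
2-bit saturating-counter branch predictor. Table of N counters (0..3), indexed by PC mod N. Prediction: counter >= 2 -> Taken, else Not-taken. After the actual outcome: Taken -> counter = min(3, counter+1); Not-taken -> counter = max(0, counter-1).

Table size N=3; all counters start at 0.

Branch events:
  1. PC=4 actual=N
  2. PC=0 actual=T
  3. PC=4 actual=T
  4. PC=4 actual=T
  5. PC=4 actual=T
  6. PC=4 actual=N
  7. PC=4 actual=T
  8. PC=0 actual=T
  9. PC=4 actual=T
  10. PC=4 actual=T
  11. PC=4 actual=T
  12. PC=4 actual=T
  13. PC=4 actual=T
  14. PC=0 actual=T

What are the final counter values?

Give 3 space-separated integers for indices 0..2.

Ev 1: PC=4 idx=1 pred=N actual=N -> ctr[1]=0
Ev 2: PC=0 idx=0 pred=N actual=T -> ctr[0]=1
Ev 3: PC=4 idx=1 pred=N actual=T -> ctr[1]=1
Ev 4: PC=4 idx=1 pred=N actual=T -> ctr[1]=2
Ev 5: PC=4 idx=1 pred=T actual=T -> ctr[1]=3
Ev 6: PC=4 idx=1 pred=T actual=N -> ctr[1]=2
Ev 7: PC=4 idx=1 pred=T actual=T -> ctr[1]=3
Ev 8: PC=0 idx=0 pred=N actual=T -> ctr[0]=2
Ev 9: PC=4 idx=1 pred=T actual=T -> ctr[1]=3
Ev 10: PC=4 idx=1 pred=T actual=T -> ctr[1]=3
Ev 11: PC=4 idx=1 pred=T actual=T -> ctr[1]=3
Ev 12: PC=4 idx=1 pred=T actual=T -> ctr[1]=3
Ev 13: PC=4 idx=1 pred=T actual=T -> ctr[1]=3
Ev 14: PC=0 idx=0 pred=T actual=T -> ctr[0]=3

Answer: 3 3 0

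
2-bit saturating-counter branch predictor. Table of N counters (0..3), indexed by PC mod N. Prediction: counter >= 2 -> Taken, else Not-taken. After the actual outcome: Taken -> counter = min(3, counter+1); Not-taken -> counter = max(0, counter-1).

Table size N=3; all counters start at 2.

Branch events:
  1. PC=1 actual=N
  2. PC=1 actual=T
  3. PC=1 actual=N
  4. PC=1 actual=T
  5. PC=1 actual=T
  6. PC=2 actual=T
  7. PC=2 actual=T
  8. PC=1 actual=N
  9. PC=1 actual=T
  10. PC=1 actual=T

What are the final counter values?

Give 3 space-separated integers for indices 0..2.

Ev 1: PC=1 idx=1 pred=T actual=N -> ctr[1]=1
Ev 2: PC=1 idx=1 pred=N actual=T -> ctr[1]=2
Ev 3: PC=1 idx=1 pred=T actual=N -> ctr[1]=1
Ev 4: PC=1 idx=1 pred=N actual=T -> ctr[1]=2
Ev 5: PC=1 idx=1 pred=T actual=T -> ctr[1]=3
Ev 6: PC=2 idx=2 pred=T actual=T -> ctr[2]=3
Ev 7: PC=2 idx=2 pred=T actual=T -> ctr[2]=3
Ev 8: PC=1 idx=1 pred=T actual=N -> ctr[1]=2
Ev 9: PC=1 idx=1 pred=T actual=T -> ctr[1]=3
Ev 10: PC=1 idx=1 pred=T actual=T -> ctr[1]=3

Answer: 2 3 3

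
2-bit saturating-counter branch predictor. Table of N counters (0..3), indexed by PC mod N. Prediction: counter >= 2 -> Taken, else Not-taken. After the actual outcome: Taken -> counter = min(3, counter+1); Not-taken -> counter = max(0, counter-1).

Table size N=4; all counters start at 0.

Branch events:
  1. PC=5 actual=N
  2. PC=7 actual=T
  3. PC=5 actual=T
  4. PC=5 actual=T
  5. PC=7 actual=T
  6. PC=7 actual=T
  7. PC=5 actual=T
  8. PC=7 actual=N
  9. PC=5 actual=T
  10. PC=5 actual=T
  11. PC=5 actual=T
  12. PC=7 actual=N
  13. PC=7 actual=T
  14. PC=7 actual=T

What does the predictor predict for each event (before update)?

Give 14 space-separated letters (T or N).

Answer: N N N N N T T T T T T T N T

Derivation:
Ev 1: PC=5 idx=1 pred=N actual=N -> ctr[1]=0
Ev 2: PC=7 idx=3 pred=N actual=T -> ctr[3]=1
Ev 3: PC=5 idx=1 pred=N actual=T -> ctr[1]=1
Ev 4: PC=5 idx=1 pred=N actual=T -> ctr[1]=2
Ev 5: PC=7 idx=3 pred=N actual=T -> ctr[3]=2
Ev 6: PC=7 idx=3 pred=T actual=T -> ctr[3]=3
Ev 7: PC=5 idx=1 pred=T actual=T -> ctr[1]=3
Ev 8: PC=7 idx=3 pred=T actual=N -> ctr[3]=2
Ev 9: PC=5 idx=1 pred=T actual=T -> ctr[1]=3
Ev 10: PC=5 idx=1 pred=T actual=T -> ctr[1]=3
Ev 11: PC=5 idx=1 pred=T actual=T -> ctr[1]=3
Ev 12: PC=7 idx=3 pred=T actual=N -> ctr[3]=1
Ev 13: PC=7 idx=3 pred=N actual=T -> ctr[3]=2
Ev 14: PC=7 idx=3 pred=T actual=T -> ctr[3]=3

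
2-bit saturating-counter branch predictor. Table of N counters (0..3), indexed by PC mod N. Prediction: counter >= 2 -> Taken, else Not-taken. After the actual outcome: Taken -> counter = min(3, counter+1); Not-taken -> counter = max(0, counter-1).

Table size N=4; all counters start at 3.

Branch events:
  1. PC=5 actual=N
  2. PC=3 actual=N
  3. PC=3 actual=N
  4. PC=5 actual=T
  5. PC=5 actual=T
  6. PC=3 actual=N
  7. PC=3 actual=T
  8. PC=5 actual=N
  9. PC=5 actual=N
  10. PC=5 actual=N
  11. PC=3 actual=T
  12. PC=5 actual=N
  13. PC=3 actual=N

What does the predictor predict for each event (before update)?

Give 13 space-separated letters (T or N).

Answer: T T T T T N N T T N N N T

Derivation:
Ev 1: PC=5 idx=1 pred=T actual=N -> ctr[1]=2
Ev 2: PC=3 idx=3 pred=T actual=N -> ctr[3]=2
Ev 3: PC=3 idx=3 pred=T actual=N -> ctr[3]=1
Ev 4: PC=5 idx=1 pred=T actual=T -> ctr[1]=3
Ev 5: PC=5 idx=1 pred=T actual=T -> ctr[1]=3
Ev 6: PC=3 idx=3 pred=N actual=N -> ctr[3]=0
Ev 7: PC=3 idx=3 pred=N actual=T -> ctr[3]=1
Ev 8: PC=5 idx=1 pred=T actual=N -> ctr[1]=2
Ev 9: PC=5 idx=1 pred=T actual=N -> ctr[1]=1
Ev 10: PC=5 idx=1 pred=N actual=N -> ctr[1]=0
Ev 11: PC=3 idx=3 pred=N actual=T -> ctr[3]=2
Ev 12: PC=5 idx=1 pred=N actual=N -> ctr[1]=0
Ev 13: PC=3 idx=3 pred=T actual=N -> ctr[3]=1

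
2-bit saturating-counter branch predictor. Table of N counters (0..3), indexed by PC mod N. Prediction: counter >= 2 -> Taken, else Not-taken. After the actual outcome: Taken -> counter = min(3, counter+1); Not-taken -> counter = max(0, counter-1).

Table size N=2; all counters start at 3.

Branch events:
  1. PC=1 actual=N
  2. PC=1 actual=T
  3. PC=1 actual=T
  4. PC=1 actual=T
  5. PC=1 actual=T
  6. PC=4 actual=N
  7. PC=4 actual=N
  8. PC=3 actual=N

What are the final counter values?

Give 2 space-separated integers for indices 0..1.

Answer: 1 2

Derivation:
Ev 1: PC=1 idx=1 pred=T actual=N -> ctr[1]=2
Ev 2: PC=1 idx=1 pred=T actual=T -> ctr[1]=3
Ev 3: PC=1 idx=1 pred=T actual=T -> ctr[1]=3
Ev 4: PC=1 idx=1 pred=T actual=T -> ctr[1]=3
Ev 5: PC=1 idx=1 pred=T actual=T -> ctr[1]=3
Ev 6: PC=4 idx=0 pred=T actual=N -> ctr[0]=2
Ev 7: PC=4 idx=0 pred=T actual=N -> ctr[0]=1
Ev 8: PC=3 idx=1 pred=T actual=N -> ctr[1]=2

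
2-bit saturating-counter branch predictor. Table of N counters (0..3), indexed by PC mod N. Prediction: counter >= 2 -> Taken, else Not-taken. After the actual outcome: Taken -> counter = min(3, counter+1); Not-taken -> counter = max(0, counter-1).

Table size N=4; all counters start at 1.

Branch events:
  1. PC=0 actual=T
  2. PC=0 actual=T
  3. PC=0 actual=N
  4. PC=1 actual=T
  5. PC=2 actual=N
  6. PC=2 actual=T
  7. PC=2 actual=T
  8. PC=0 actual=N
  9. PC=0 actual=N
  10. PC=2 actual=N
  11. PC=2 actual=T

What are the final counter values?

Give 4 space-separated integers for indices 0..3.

Ev 1: PC=0 idx=0 pred=N actual=T -> ctr[0]=2
Ev 2: PC=0 idx=0 pred=T actual=T -> ctr[0]=3
Ev 3: PC=0 idx=0 pred=T actual=N -> ctr[0]=2
Ev 4: PC=1 idx=1 pred=N actual=T -> ctr[1]=2
Ev 5: PC=2 idx=2 pred=N actual=N -> ctr[2]=0
Ev 6: PC=2 idx=2 pred=N actual=T -> ctr[2]=1
Ev 7: PC=2 idx=2 pred=N actual=T -> ctr[2]=2
Ev 8: PC=0 idx=0 pred=T actual=N -> ctr[0]=1
Ev 9: PC=0 idx=0 pred=N actual=N -> ctr[0]=0
Ev 10: PC=2 idx=2 pred=T actual=N -> ctr[2]=1
Ev 11: PC=2 idx=2 pred=N actual=T -> ctr[2]=2

Answer: 0 2 2 1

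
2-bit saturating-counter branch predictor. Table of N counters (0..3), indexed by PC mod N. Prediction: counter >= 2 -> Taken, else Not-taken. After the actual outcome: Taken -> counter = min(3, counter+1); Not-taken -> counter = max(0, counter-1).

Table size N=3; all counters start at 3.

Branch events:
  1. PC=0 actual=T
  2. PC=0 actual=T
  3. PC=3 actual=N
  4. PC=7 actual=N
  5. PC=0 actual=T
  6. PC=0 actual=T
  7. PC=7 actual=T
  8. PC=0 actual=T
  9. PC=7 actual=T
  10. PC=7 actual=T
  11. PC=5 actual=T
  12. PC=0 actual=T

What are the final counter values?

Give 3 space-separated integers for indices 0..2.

Answer: 3 3 3

Derivation:
Ev 1: PC=0 idx=0 pred=T actual=T -> ctr[0]=3
Ev 2: PC=0 idx=0 pred=T actual=T -> ctr[0]=3
Ev 3: PC=3 idx=0 pred=T actual=N -> ctr[0]=2
Ev 4: PC=7 idx=1 pred=T actual=N -> ctr[1]=2
Ev 5: PC=0 idx=0 pred=T actual=T -> ctr[0]=3
Ev 6: PC=0 idx=0 pred=T actual=T -> ctr[0]=3
Ev 7: PC=7 idx=1 pred=T actual=T -> ctr[1]=3
Ev 8: PC=0 idx=0 pred=T actual=T -> ctr[0]=3
Ev 9: PC=7 idx=1 pred=T actual=T -> ctr[1]=3
Ev 10: PC=7 idx=1 pred=T actual=T -> ctr[1]=3
Ev 11: PC=5 idx=2 pred=T actual=T -> ctr[2]=3
Ev 12: PC=0 idx=0 pred=T actual=T -> ctr[0]=3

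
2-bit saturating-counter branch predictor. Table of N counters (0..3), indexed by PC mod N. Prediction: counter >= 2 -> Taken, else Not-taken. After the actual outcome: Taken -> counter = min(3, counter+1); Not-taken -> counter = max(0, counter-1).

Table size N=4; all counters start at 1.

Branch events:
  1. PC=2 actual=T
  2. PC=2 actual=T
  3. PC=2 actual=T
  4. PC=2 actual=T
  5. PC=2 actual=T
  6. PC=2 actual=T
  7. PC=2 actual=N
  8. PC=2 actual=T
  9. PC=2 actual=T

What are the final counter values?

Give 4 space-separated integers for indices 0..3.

Ev 1: PC=2 idx=2 pred=N actual=T -> ctr[2]=2
Ev 2: PC=2 idx=2 pred=T actual=T -> ctr[2]=3
Ev 3: PC=2 idx=2 pred=T actual=T -> ctr[2]=3
Ev 4: PC=2 idx=2 pred=T actual=T -> ctr[2]=3
Ev 5: PC=2 idx=2 pred=T actual=T -> ctr[2]=3
Ev 6: PC=2 idx=2 pred=T actual=T -> ctr[2]=3
Ev 7: PC=2 idx=2 pred=T actual=N -> ctr[2]=2
Ev 8: PC=2 idx=2 pred=T actual=T -> ctr[2]=3
Ev 9: PC=2 idx=2 pred=T actual=T -> ctr[2]=3

Answer: 1 1 3 1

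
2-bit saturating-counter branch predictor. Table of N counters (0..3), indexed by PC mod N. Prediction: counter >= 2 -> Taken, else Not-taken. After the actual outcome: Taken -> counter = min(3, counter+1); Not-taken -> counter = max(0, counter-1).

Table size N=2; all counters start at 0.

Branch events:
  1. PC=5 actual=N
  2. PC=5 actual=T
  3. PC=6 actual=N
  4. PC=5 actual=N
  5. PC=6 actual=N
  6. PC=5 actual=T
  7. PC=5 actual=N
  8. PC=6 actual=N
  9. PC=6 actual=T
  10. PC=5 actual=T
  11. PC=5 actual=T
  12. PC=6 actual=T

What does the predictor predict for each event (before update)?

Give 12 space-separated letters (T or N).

Answer: N N N N N N N N N N N N

Derivation:
Ev 1: PC=5 idx=1 pred=N actual=N -> ctr[1]=0
Ev 2: PC=5 idx=1 pred=N actual=T -> ctr[1]=1
Ev 3: PC=6 idx=0 pred=N actual=N -> ctr[0]=0
Ev 4: PC=5 idx=1 pred=N actual=N -> ctr[1]=0
Ev 5: PC=6 idx=0 pred=N actual=N -> ctr[0]=0
Ev 6: PC=5 idx=1 pred=N actual=T -> ctr[1]=1
Ev 7: PC=5 idx=1 pred=N actual=N -> ctr[1]=0
Ev 8: PC=6 idx=0 pred=N actual=N -> ctr[0]=0
Ev 9: PC=6 idx=0 pred=N actual=T -> ctr[0]=1
Ev 10: PC=5 idx=1 pred=N actual=T -> ctr[1]=1
Ev 11: PC=5 idx=1 pred=N actual=T -> ctr[1]=2
Ev 12: PC=6 idx=0 pred=N actual=T -> ctr[0]=2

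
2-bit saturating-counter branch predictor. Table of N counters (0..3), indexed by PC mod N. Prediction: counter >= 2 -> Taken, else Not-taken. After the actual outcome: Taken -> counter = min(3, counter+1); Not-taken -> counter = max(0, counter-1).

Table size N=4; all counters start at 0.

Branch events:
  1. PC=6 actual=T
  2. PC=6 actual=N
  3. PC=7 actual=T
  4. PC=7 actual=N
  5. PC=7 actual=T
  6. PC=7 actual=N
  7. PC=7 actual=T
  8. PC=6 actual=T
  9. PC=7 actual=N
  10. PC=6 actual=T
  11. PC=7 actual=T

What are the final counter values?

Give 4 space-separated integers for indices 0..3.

Ev 1: PC=6 idx=2 pred=N actual=T -> ctr[2]=1
Ev 2: PC=6 idx=2 pred=N actual=N -> ctr[2]=0
Ev 3: PC=7 idx=3 pred=N actual=T -> ctr[3]=1
Ev 4: PC=7 idx=3 pred=N actual=N -> ctr[3]=0
Ev 5: PC=7 idx=3 pred=N actual=T -> ctr[3]=1
Ev 6: PC=7 idx=3 pred=N actual=N -> ctr[3]=0
Ev 7: PC=7 idx=3 pred=N actual=T -> ctr[3]=1
Ev 8: PC=6 idx=2 pred=N actual=T -> ctr[2]=1
Ev 9: PC=7 idx=3 pred=N actual=N -> ctr[3]=0
Ev 10: PC=6 idx=2 pred=N actual=T -> ctr[2]=2
Ev 11: PC=7 idx=3 pred=N actual=T -> ctr[3]=1

Answer: 0 0 2 1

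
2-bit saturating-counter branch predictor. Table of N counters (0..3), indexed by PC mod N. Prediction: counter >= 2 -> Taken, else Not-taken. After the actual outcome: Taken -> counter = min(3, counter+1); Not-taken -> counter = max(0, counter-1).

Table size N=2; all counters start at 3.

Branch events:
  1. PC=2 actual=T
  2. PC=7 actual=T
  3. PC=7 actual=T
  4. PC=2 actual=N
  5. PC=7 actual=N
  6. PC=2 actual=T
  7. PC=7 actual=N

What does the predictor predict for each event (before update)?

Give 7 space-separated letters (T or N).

Ev 1: PC=2 idx=0 pred=T actual=T -> ctr[0]=3
Ev 2: PC=7 idx=1 pred=T actual=T -> ctr[1]=3
Ev 3: PC=7 idx=1 pred=T actual=T -> ctr[1]=3
Ev 4: PC=2 idx=0 pred=T actual=N -> ctr[0]=2
Ev 5: PC=7 idx=1 pred=T actual=N -> ctr[1]=2
Ev 6: PC=2 idx=0 pred=T actual=T -> ctr[0]=3
Ev 7: PC=7 idx=1 pred=T actual=N -> ctr[1]=1

Answer: T T T T T T T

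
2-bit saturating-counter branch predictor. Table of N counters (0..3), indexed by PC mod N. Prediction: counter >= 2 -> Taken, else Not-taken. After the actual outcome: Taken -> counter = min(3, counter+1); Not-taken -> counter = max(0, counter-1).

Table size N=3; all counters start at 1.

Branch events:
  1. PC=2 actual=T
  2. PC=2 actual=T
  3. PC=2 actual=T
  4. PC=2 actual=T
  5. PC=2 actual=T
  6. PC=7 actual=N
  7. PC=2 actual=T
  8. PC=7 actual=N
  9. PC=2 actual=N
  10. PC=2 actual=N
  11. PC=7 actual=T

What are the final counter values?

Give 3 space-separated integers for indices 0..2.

Answer: 1 1 1

Derivation:
Ev 1: PC=2 idx=2 pred=N actual=T -> ctr[2]=2
Ev 2: PC=2 idx=2 pred=T actual=T -> ctr[2]=3
Ev 3: PC=2 idx=2 pred=T actual=T -> ctr[2]=3
Ev 4: PC=2 idx=2 pred=T actual=T -> ctr[2]=3
Ev 5: PC=2 idx=2 pred=T actual=T -> ctr[2]=3
Ev 6: PC=7 idx=1 pred=N actual=N -> ctr[1]=0
Ev 7: PC=2 idx=2 pred=T actual=T -> ctr[2]=3
Ev 8: PC=7 idx=1 pred=N actual=N -> ctr[1]=0
Ev 9: PC=2 idx=2 pred=T actual=N -> ctr[2]=2
Ev 10: PC=2 idx=2 pred=T actual=N -> ctr[2]=1
Ev 11: PC=7 idx=1 pred=N actual=T -> ctr[1]=1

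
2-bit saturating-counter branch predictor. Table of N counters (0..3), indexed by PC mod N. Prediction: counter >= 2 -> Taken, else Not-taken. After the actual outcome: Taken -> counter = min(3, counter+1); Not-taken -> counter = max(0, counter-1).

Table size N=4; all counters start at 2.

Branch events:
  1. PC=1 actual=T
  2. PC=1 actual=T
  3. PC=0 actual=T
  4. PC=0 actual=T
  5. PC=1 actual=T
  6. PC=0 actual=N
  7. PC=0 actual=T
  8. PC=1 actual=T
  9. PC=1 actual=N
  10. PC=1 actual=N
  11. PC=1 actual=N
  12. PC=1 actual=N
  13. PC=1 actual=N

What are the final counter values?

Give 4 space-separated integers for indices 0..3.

Ev 1: PC=1 idx=1 pred=T actual=T -> ctr[1]=3
Ev 2: PC=1 idx=1 pred=T actual=T -> ctr[1]=3
Ev 3: PC=0 idx=0 pred=T actual=T -> ctr[0]=3
Ev 4: PC=0 idx=0 pred=T actual=T -> ctr[0]=3
Ev 5: PC=1 idx=1 pred=T actual=T -> ctr[1]=3
Ev 6: PC=0 idx=0 pred=T actual=N -> ctr[0]=2
Ev 7: PC=0 idx=0 pred=T actual=T -> ctr[0]=3
Ev 8: PC=1 idx=1 pred=T actual=T -> ctr[1]=3
Ev 9: PC=1 idx=1 pred=T actual=N -> ctr[1]=2
Ev 10: PC=1 idx=1 pred=T actual=N -> ctr[1]=1
Ev 11: PC=1 idx=1 pred=N actual=N -> ctr[1]=0
Ev 12: PC=1 idx=1 pred=N actual=N -> ctr[1]=0
Ev 13: PC=1 idx=1 pred=N actual=N -> ctr[1]=0

Answer: 3 0 2 2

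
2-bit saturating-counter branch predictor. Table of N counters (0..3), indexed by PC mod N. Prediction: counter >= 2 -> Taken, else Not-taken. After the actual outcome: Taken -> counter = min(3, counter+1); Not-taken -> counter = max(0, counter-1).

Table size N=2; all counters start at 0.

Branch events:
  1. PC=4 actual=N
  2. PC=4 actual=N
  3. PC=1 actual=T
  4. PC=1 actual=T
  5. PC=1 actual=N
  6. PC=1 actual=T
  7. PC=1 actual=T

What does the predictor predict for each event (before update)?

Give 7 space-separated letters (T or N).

Ev 1: PC=4 idx=0 pred=N actual=N -> ctr[0]=0
Ev 2: PC=4 idx=0 pred=N actual=N -> ctr[0]=0
Ev 3: PC=1 idx=1 pred=N actual=T -> ctr[1]=1
Ev 4: PC=1 idx=1 pred=N actual=T -> ctr[1]=2
Ev 5: PC=1 idx=1 pred=T actual=N -> ctr[1]=1
Ev 6: PC=1 idx=1 pred=N actual=T -> ctr[1]=2
Ev 7: PC=1 idx=1 pred=T actual=T -> ctr[1]=3

Answer: N N N N T N T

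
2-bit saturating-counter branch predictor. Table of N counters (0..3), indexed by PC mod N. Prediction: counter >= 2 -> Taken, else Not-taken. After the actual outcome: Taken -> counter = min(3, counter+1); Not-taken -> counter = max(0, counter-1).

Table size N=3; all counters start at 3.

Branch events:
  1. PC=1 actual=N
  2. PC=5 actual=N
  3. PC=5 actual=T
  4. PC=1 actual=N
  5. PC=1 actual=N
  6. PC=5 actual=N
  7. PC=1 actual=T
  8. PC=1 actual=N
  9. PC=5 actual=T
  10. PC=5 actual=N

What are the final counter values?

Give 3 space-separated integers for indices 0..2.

Ev 1: PC=1 idx=1 pred=T actual=N -> ctr[1]=2
Ev 2: PC=5 idx=2 pred=T actual=N -> ctr[2]=2
Ev 3: PC=5 idx=2 pred=T actual=T -> ctr[2]=3
Ev 4: PC=1 idx=1 pred=T actual=N -> ctr[1]=1
Ev 5: PC=1 idx=1 pred=N actual=N -> ctr[1]=0
Ev 6: PC=5 idx=2 pred=T actual=N -> ctr[2]=2
Ev 7: PC=1 idx=1 pred=N actual=T -> ctr[1]=1
Ev 8: PC=1 idx=1 pred=N actual=N -> ctr[1]=0
Ev 9: PC=5 idx=2 pred=T actual=T -> ctr[2]=3
Ev 10: PC=5 idx=2 pred=T actual=N -> ctr[2]=2

Answer: 3 0 2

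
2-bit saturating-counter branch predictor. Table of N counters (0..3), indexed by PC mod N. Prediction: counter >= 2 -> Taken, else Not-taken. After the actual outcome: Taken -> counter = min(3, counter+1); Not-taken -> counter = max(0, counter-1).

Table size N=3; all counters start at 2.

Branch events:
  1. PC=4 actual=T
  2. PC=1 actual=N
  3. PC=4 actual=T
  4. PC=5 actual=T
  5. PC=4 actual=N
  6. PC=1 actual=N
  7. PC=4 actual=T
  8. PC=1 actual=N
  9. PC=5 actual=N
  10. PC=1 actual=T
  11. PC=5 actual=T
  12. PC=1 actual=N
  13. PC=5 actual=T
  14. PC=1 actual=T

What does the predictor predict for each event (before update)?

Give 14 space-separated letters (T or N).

Answer: T T T T T T N T T N T T T N

Derivation:
Ev 1: PC=4 idx=1 pred=T actual=T -> ctr[1]=3
Ev 2: PC=1 idx=1 pred=T actual=N -> ctr[1]=2
Ev 3: PC=4 idx=1 pred=T actual=T -> ctr[1]=3
Ev 4: PC=5 idx=2 pred=T actual=T -> ctr[2]=3
Ev 5: PC=4 idx=1 pred=T actual=N -> ctr[1]=2
Ev 6: PC=1 idx=1 pred=T actual=N -> ctr[1]=1
Ev 7: PC=4 idx=1 pred=N actual=T -> ctr[1]=2
Ev 8: PC=1 idx=1 pred=T actual=N -> ctr[1]=1
Ev 9: PC=5 idx=2 pred=T actual=N -> ctr[2]=2
Ev 10: PC=1 idx=1 pred=N actual=T -> ctr[1]=2
Ev 11: PC=5 idx=2 pred=T actual=T -> ctr[2]=3
Ev 12: PC=1 idx=1 pred=T actual=N -> ctr[1]=1
Ev 13: PC=5 idx=2 pred=T actual=T -> ctr[2]=3
Ev 14: PC=1 idx=1 pred=N actual=T -> ctr[1]=2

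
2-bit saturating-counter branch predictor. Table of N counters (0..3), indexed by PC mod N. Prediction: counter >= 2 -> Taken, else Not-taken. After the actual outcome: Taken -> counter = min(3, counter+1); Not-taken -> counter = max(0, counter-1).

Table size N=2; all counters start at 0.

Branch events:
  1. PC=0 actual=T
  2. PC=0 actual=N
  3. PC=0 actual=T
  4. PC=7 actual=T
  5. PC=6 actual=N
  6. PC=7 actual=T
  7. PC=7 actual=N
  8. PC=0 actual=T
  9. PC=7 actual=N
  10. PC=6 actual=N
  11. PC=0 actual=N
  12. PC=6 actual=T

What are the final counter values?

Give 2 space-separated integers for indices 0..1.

Ev 1: PC=0 idx=0 pred=N actual=T -> ctr[0]=1
Ev 2: PC=0 idx=0 pred=N actual=N -> ctr[0]=0
Ev 3: PC=0 idx=0 pred=N actual=T -> ctr[0]=1
Ev 4: PC=7 idx=1 pred=N actual=T -> ctr[1]=1
Ev 5: PC=6 idx=0 pred=N actual=N -> ctr[0]=0
Ev 6: PC=7 idx=1 pred=N actual=T -> ctr[1]=2
Ev 7: PC=7 idx=1 pred=T actual=N -> ctr[1]=1
Ev 8: PC=0 idx=0 pred=N actual=T -> ctr[0]=1
Ev 9: PC=7 idx=1 pred=N actual=N -> ctr[1]=0
Ev 10: PC=6 idx=0 pred=N actual=N -> ctr[0]=0
Ev 11: PC=0 idx=0 pred=N actual=N -> ctr[0]=0
Ev 12: PC=6 idx=0 pred=N actual=T -> ctr[0]=1

Answer: 1 0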